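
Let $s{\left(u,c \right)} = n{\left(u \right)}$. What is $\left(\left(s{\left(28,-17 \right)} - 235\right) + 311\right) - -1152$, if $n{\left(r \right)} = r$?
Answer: $1256$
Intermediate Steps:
$s{\left(u,c \right)} = u$
$\left(\left(s{\left(28,-17 \right)} - 235\right) + 311\right) - -1152 = \left(\left(28 - 235\right) + 311\right) - -1152 = \left(-207 + 311\right) + 1152 = 104 + 1152 = 1256$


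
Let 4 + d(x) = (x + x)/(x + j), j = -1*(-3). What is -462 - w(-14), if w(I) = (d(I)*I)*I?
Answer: -1946/11 ≈ -176.91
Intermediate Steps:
j = 3
d(x) = -4 + 2*x/(3 + x) (d(x) = -4 + (x + x)/(x + 3) = -4 + (2*x)/(3 + x) = -4 + 2*x/(3 + x))
w(I) = 2*I**2*(-6 - I)/(3 + I) (w(I) = ((2*(-6 - I)/(3 + I))*I)*I = (2*I*(-6 - I)/(3 + I))*I = 2*I**2*(-6 - I)/(3 + I))
-462 - w(-14) = -462 - 2*(-14)**2*(-6 - 1*(-14))/(3 - 14) = -462 - 2*196*(-6 + 14)/(-11) = -462 - 2*196*(-1)*8/11 = -462 - 1*(-3136/11) = -462 + 3136/11 = -1946/11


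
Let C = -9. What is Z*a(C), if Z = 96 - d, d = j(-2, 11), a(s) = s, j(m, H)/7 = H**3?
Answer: 82989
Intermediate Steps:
j(m, H) = 7*H**3
d = 9317 (d = 7*11**3 = 7*1331 = 9317)
Z = -9221 (Z = 96 - 1*9317 = 96 - 9317 = -9221)
Z*a(C) = -9221*(-9) = 82989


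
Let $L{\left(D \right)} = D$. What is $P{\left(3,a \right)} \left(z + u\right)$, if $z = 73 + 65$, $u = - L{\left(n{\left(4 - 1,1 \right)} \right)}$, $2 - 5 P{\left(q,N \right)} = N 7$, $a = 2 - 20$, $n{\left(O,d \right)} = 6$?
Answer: $\frac{16896}{5} \approx 3379.2$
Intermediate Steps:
$a = -18$ ($a = 2 - 20 = -18$)
$P{\left(q,N \right)} = \frac{2}{5} - \frac{7 N}{5}$ ($P{\left(q,N \right)} = \frac{2}{5} - \frac{N 7}{5} = \frac{2}{5} - \frac{7 N}{5}$)
$u = -6$ ($u = \left(-1\right) 6 = -6$)
$z = 138$
$P{\left(3,a \right)} \left(z + u\right) = \left(\frac{2}{5} - - \frac{126}{5}\right) \left(138 - 6\right) = \left(\frac{2}{5} + \frac{126}{5}\right) 132 = \frac{128}{5} \cdot 132 = \frac{16896}{5}$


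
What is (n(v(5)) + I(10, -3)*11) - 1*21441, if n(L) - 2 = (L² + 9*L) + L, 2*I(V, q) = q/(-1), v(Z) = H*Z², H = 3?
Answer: -30095/2 ≈ -15048.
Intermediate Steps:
v(Z) = 3*Z²
I(V, q) = -q/2 (I(V, q) = (q/(-1))/2 = (q*(-1))/2 = (-q)/2 = -q/2)
n(L) = 2 + L² + 10*L (n(L) = 2 + ((L² + 9*L) + L) = 2 + (L² + 10*L) = 2 + L² + 10*L)
(n(v(5)) + I(10, -3)*11) - 1*21441 = ((2 + (3*5²)² + 10*(3*5²)) - ½*(-3)*11) - 1*21441 = ((2 + (3*25)² + 10*(3*25)) + (3/2)*11) - 21441 = ((2 + 75² + 10*75) + 33/2) - 21441 = ((2 + 5625 + 750) + 33/2) - 21441 = (6377 + 33/2) - 21441 = 12787/2 - 21441 = -30095/2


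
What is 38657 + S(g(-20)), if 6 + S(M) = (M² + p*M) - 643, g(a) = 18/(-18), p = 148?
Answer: 37861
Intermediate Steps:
g(a) = -1 (g(a) = 18*(-1/18) = -1)
S(M) = -649 + M² + 148*M (S(M) = -6 + ((M² + 148*M) - 643) = -6 + (-643 + M² + 148*M) = -649 + M² + 148*M)
38657 + S(g(-20)) = 38657 + (-649 + (-1)² + 148*(-1)) = 38657 + (-649 + 1 - 148) = 38657 - 796 = 37861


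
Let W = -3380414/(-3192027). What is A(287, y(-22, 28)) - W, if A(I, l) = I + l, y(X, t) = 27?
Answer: 998916064/3192027 ≈ 312.94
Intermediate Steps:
W = 3380414/3192027 (W = -3380414*(-1/3192027) = 3380414/3192027 ≈ 1.0590)
A(287, y(-22, 28)) - W = (287 + 27) - 1*3380414/3192027 = 314 - 3380414/3192027 = 998916064/3192027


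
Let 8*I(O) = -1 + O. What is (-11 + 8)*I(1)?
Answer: 0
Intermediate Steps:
I(O) = -1/8 + O/8 (I(O) = (-1 + O)/8 = -1/8 + O/8)
(-11 + 8)*I(1) = (-11 + 8)*(-1/8 + (1/8)*1) = -3*(-1/8 + 1/8) = -3*0 = 0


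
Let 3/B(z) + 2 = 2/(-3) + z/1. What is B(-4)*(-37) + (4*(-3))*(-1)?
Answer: 573/20 ≈ 28.650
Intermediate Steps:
B(z) = 3/(-8/3 + z) (B(z) = 3/(-2 + (2/(-3) + z/1)) = 3/(-2 + (2*(-⅓) + z*1)) = 3/(-2 + (-⅔ + z)) = 3/(-8/3 + z))
B(-4)*(-37) + (4*(-3))*(-1) = (9/(-8 + 3*(-4)))*(-37) + (4*(-3))*(-1) = (9/(-8 - 12))*(-37) - 12*(-1) = (9/(-20))*(-37) + 12 = (9*(-1/20))*(-37) + 12 = -9/20*(-37) + 12 = 333/20 + 12 = 573/20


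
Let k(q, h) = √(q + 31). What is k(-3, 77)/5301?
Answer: 2*√7/5301 ≈ 0.00099821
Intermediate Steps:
k(q, h) = √(31 + q)
k(-3, 77)/5301 = √(31 - 3)/5301 = √28*(1/5301) = (2*√7)*(1/5301) = 2*√7/5301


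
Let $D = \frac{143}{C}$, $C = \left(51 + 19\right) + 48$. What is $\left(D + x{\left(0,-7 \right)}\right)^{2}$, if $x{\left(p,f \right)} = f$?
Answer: $\frac{466489}{13924} \approx 33.503$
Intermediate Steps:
$C = 118$ ($C = 70 + 48 = 118$)
$D = \frac{143}{118} \approx 1.2119$
$\left(D + x{\left(0,-7 \right)}\right)^{2} = \left(\frac{143}{118} - 7\right)^{2} = \left(- \frac{683}{118}\right)^{2} = \frac{466489}{13924}$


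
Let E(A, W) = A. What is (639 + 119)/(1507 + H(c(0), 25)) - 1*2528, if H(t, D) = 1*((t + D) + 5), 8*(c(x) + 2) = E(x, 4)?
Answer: -3879722/1535 ≈ -2527.5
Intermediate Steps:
c(x) = -2 + x/8
H(t, D) = 5 + D + t (H(t, D) = 1*((D + t) + 5) = 1*(5 + D + t) = 5 + D + t)
(639 + 119)/(1507 + H(c(0), 25)) - 1*2528 = (639 + 119)/(1507 + (5 + 25 + (-2 + (1/8)*0))) - 1*2528 = 758/(1507 + (5 + 25 + (-2 + 0))) - 2528 = 758/(1507 + (5 + 25 - 2)) - 2528 = 758/(1507 + 28) - 2528 = 758/1535 - 2528 = -3879722/1535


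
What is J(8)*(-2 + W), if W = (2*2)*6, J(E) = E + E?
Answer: 352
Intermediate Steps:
J(E) = 2*E
W = 24 (W = 4*6 = 24)
J(8)*(-2 + W) = (2*8)*(-2 + 24) = 16*22 = 352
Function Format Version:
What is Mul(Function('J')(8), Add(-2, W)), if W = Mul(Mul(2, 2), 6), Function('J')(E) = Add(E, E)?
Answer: 352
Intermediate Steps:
Function('J')(E) = Mul(2, E)
W = 24 (W = Mul(4, 6) = 24)
Mul(Function('J')(8), Add(-2, W)) = Mul(Mul(2, 8), Add(-2, 24)) = Mul(16, 22) = 352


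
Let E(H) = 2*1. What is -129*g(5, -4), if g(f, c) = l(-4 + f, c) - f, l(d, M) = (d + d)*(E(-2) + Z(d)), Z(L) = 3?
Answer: -645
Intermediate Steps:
E(H) = 2
l(d, M) = 10*d (l(d, M) = (d + d)*(2 + 3) = (2*d)*5 = 10*d)
g(f, c) = -40 + 9*f (g(f, c) = 10*(-4 + f) - f = (-40 + 10*f) - f = -40 + 9*f)
-129*g(5, -4) = -129*(-40 + 9*5) = -129*(-40 + 45) = -129*5 = -645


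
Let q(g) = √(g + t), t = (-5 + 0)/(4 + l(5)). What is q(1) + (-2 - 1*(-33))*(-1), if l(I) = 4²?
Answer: -31 + √3/2 ≈ -30.134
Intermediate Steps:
l(I) = 16
t = -¼ (t = (-5 + 0)/(4 + 16) = -5/20 = -5*1/20 = -¼ ≈ -0.25000)
q(g) = √(-¼ + g) (q(g) = √(g - ¼) = √(-¼ + g))
q(1) + (-2 - 1*(-33))*(-1) = √(-1 + 4*1)/2 + (-2 - 1*(-33))*(-1) = √(-1 + 4)/2 + (-2 + 33)*(-1) = √3/2 + 31*(-1) = √3/2 - 31 = -31 + √3/2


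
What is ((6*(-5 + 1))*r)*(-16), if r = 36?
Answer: 13824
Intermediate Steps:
((6*(-5 + 1))*r)*(-16) = ((6*(-5 + 1))*36)*(-16) = ((6*(-4))*36)*(-16) = -24*36*(-16) = -864*(-16) = 13824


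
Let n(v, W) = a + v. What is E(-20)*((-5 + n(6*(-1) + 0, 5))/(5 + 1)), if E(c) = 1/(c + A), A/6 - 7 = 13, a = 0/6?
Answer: -11/600 ≈ -0.018333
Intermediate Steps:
a = 0 (a = 0*(1/6) = 0)
A = 120 (A = 42 + 6*13 = 42 + 78 = 120)
n(v, W) = v (n(v, W) = 0 + v = v)
E(c) = 1/(120 + c) (E(c) = 1/(c + 120) = 1/(120 + c))
E(-20)*((-5 + n(6*(-1) + 0, 5))/(5 + 1)) = ((-5 + (6*(-1) + 0))/(5 + 1))/(120 - 20) = ((-5 + (-6 + 0))/6)/100 = ((-5 - 6)*(1/6))/100 = (-11*1/6)/100 = (1/100)*(-11/6) = -11/600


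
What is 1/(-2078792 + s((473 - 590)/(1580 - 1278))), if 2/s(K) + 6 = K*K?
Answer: -533535/1109108472128 ≈ -4.8105e-7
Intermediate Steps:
s(K) = 2/(-6 + K**2) (s(K) = 2/(-6 + K*K) = 2/(-6 + K**2))
1/(-2078792 + s((473 - 590)/(1580 - 1278))) = 1/(-2078792 + 2/(-6 + ((473 - 590)/(1580 - 1278))**2)) = 1/(-2078792 + 2/(-6 + (-117/302)**2)) = 1/(-2078792 + 2/(-6 + 13689/91204)) = 1/(-2078792 + 2/(-533535/91204)) = 1/(-2078792 + 2*(-91204/533535)) = 1/(-2078792 - 182408/533535) = 1/(-1109108472128/533535) = -533535/1109108472128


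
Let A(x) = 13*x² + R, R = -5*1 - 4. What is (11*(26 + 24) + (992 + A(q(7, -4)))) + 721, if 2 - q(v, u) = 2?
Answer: 2254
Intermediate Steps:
q(v, u) = 0 (q(v, u) = 2 - 1*2 = 2 - 2 = 0)
R = -9 (R = -5 - 4 = -9)
A(x) = -9 + 13*x² (A(x) = 13*x² - 9 = -9 + 13*x²)
(11*(26 + 24) + (992 + A(q(7, -4)))) + 721 = (11*(26 + 24) + (992 + (-9 + 13*0²))) + 721 = (11*50 + (992 + (-9 + 13*0))) + 721 = (550 + (992 + (-9 + 0))) + 721 = (550 + (992 - 9)) + 721 = (550 + 983) + 721 = 1533 + 721 = 2254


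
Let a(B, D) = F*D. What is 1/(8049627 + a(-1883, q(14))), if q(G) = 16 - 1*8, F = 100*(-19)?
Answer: 1/8034427 ≈ 1.2446e-7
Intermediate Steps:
F = -1900
q(G) = 8 (q(G) = 16 - 8 = 8)
a(B, D) = -1900*D
1/(8049627 + a(-1883, q(14))) = 1/(8049627 - 1900*8) = 1/(8049627 - 15200) = 1/8034427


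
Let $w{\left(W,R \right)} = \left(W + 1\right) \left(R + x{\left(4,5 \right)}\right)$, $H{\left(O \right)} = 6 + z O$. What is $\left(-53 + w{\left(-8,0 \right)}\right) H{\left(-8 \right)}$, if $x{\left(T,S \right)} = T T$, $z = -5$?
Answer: $-7590$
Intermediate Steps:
$H{\left(O \right)} = 6 - 5 O$
$x{\left(T,S \right)} = T^{2}$
$w{\left(W,R \right)} = \left(1 + W\right) \left(16 + R\right)$ ($w{\left(W,R \right)} = \left(W + 1\right) \left(R + 4^{2}\right) = \left(1 + W\right) \left(R + 16\right) = \left(1 + W\right) \left(16 + R\right)$)
$\left(-53 + w{\left(-8,0 \right)}\right) H{\left(-8 \right)} = \left(-53 + \left(16 + 0 + 16 \left(-8\right) + 0 \left(-8\right)\right)\right) \left(6 - -40\right) = \left(-53 + \left(16 + 0 - 128 + 0\right)\right) \left(6 + 40\right) = \left(-53 - 112\right) 46 = \left(-165\right) 46 = -7590$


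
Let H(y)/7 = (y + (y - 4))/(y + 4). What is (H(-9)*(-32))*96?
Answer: -473088/5 ≈ -94618.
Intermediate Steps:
H(y) = 7*(-4 + 2*y)/(4 + y) (H(y) = 7*((y + (y - 4))/(y + 4)) = 7*((y + (-4 + y))/(4 + y)) = 7*((-4 + 2*y)/(4 + y)) = 7*(-4 + 2*y)/(4 + y))
(H(-9)*(-32))*96 = ((14*(-2 - 9)/(4 - 9))*(-32))*96 = ((14*(-11)/(-5))*(-32))*96 = ((14*(-1/5)*(-11))*(-32))*96 = ((154/5)*(-32))*96 = -4928/5*96 = -473088/5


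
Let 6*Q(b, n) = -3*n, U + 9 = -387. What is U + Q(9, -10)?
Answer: -391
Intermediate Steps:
U = -396 (U = -9 - 387 = -396)
Q(b, n) = -n/2 (Q(b, n) = (-3*n)/6 = -n/2)
U + Q(9, -10) = -396 - ½*(-10) = -396 + 5 = -391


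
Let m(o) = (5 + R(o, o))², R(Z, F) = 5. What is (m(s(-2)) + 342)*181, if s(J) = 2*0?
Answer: 80002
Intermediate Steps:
s(J) = 0
m(o) = 100 (m(o) = (5 + 5)² = 10² = 100)
(m(s(-2)) + 342)*181 = (100 + 342)*181 = 442*181 = 80002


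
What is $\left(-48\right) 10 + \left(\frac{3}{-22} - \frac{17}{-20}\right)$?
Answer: $- \frac{105443}{220} \approx -479.29$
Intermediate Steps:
$\left(-48\right) 10 + \left(\frac{3}{-22} - \frac{17}{-20}\right) = -480 + \left(3 \left(- \frac{1}{22}\right) - - \frac{17}{20}\right) = -480 + \left(- \frac{3}{22} + \frac{17}{20}\right) = -480 + \frac{157}{220} = - \frac{105443}{220}$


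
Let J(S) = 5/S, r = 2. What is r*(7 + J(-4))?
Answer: 23/2 ≈ 11.500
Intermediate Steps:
r*(7 + J(-4)) = 2*(7 + 5/(-4)) = 2*(7 + 5*(-1/4)) = 2*(7 - 5/4) = 2*(23/4) = 23/2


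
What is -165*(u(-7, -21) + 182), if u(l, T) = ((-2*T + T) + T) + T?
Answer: -26565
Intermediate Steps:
u(l, T) = T (u(l, T) = (-T + T) + T = 0 + T = T)
-165*(u(-7, -21) + 182) = -165*(-21 + 182) = -165*161 = -26565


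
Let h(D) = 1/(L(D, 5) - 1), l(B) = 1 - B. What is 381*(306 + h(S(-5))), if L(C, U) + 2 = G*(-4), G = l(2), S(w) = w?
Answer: 116967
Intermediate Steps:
G = -1 (G = 1 - 1*2 = 1 - 2 = -1)
L(C, U) = 2 (L(C, U) = -2 - 1*(-4) = -2 + 4 = 2)
h(D) = 1 (h(D) = 1/(2 - 1) = 1/1 = 1)
381*(306 + h(S(-5))) = 381*(306 + 1) = 381*307 = 116967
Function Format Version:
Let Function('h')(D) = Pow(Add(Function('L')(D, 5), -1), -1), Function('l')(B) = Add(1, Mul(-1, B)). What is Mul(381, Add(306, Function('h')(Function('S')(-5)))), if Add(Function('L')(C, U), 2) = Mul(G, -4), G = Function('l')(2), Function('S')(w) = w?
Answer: 116967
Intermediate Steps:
G = -1 (G = Add(1, Mul(-1, 2)) = Add(1, -2) = -1)
Function('L')(C, U) = 2 (Function('L')(C, U) = Add(-2, Mul(-1, -4)) = Add(-2, 4) = 2)
Function('h')(D) = 1 (Function('h')(D) = Pow(Add(2, -1), -1) = Pow(1, -1) = 1)
Mul(381, Add(306, Function('h')(Function('S')(-5)))) = Mul(381, Add(306, 1)) = Mul(381, 307) = 116967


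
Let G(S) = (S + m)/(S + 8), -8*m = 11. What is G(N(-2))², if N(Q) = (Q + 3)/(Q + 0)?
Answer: 1/16 ≈ 0.062500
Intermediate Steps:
m = -11/8 (m = -⅛*11 = -11/8 ≈ -1.3750)
N(Q) = (3 + Q)/Q
G(S) = (-11/8 + S)/(8 + S) (G(S) = (S - 11/8)/(S + 8) = (-11/8 + S)/(8 + S))
G(N(-2))² = ((-11/8 + (3 - 2)/(-2))/(8 + (3 - 2)/(-2)))² = ((-11/8 - ½*1)/(8 - ½*1))² = ((-11/8 - ½)/(8 - ½))² = (-15/8/(15/2))² = ((2/15)*(-15/8))² = (-¼)² = 1/16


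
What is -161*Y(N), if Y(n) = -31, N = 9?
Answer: 4991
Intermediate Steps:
-161*Y(N) = -161*(-31) = 4991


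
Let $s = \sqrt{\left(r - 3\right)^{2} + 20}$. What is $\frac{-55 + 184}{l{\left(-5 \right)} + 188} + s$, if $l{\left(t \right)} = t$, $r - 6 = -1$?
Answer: $\frac{43}{61} + 2 \sqrt{6} \approx 5.6039$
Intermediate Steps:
$r = 5$ ($r = 6 - 1 = 5$)
$s = 2 \sqrt{6}$ ($s = \sqrt{\left(5 - 3\right)^{2} + 20} = \sqrt{2^{2} + 20} = \sqrt{4 + 20} = \sqrt{24} = 2 \sqrt{6} \approx 4.899$)
$\frac{-55 + 184}{l{\left(-5 \right)} + 188} + s = \frac{-55 + 184}{-5 + 188} + 2 \sqrt{6} = \frac{129}{183} + 2 \sqrt{6} = 129 \cdot \frac{1}{183} + 2 \sqrt{6} = \frac{43}{61} + 2 \sqrt{6}$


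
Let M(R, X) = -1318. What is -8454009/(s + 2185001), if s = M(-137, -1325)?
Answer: -8454009/2183683 ≈ -3.8714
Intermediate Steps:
s = -1318
-8454009/(s + 2185001) = -8454009/(-1318 + 2185001) = -8454009/2183683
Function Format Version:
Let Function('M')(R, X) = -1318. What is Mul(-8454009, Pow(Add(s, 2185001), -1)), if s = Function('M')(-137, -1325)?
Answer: Rational(-8454009, 2183683) ≈ -3.8714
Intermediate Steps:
s = -1318
Mul(-8454009, Pow(Add(s, 2185001), -1)) = Mul(-8454009, Pow(Add(-1318, 2185001), -1)) = Mul(-8454009, Pow(2183683, -1)) = Mul(-8454009, Rational(1, 2183683)) = Rational(-8454009, 2183683)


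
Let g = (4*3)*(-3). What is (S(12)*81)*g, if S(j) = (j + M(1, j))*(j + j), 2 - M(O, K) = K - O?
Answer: -209952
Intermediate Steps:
M(O, K) = 2 + O - K (M(O, K) = 2 - (K - O) = 2 + (O - K) = 2 + O - K)
g = -36 (g = 12*(-3) = -36)
S(j) = 6*j (S(j) = (j + (2 + 1 - j))*(j + j) = (j + (3 - j))*(2*j) = 3*(2*j) = 6*j)
(S(12)*81)*g = ((6*12)*81)*(-36) = (72*81)*(-36) = 5832*(-36) = -209952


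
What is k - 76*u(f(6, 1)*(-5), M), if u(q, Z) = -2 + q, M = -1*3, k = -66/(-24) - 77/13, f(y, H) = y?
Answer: 126299/52 ≈ 2428.8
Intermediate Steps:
k = -165/52 (k = -66*(-1/24) - 77*1/13 = 11/4 - 77/13 = -165/52 ≈ -3.1731)
M = -3
k - 76*u(f(6, 1)*(-5), M) = -165/52 - 76*(-2 + 6*(-5)) = -165/52 - 76*(-2 - 30) = -165/52 - 76*(-32) = -165/52 + 2432 = 126299/52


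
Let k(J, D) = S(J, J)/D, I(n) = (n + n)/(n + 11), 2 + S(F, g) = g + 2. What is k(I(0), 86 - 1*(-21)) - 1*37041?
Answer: -37041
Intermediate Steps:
S(F, g) = g (S(F, g) = -2 + (g + 2) = -2 + (2 + g) = g)
I(n) = 2*n/(11 + n) (I(n) = (2*n)/(11 + n) = 2*n/(11 + n))
k(J, D) = J/D
k(I(0), 86 - 1*(-21)) - 1*37041 = (2*0/(11 + 0))/(86 - 1*(-21)) - 1*37041 = (2*0/11)/(86 + 21) - 37041 = (2*0*(1/11))/107 - 37041 = 0*(1/107) - 37041 = 0 - 37041 = -37041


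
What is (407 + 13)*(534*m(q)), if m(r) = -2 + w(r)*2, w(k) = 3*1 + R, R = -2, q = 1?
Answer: 0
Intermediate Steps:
w(k) = 1 (w(k) = 3*1 - 2 = 3 - 2 = 1)
m(r) = 0 (m(r) = -2 + 1*2 = -2 + 2 = 0)
(407 + 13)*(534*m(q)) = (407 + 13)*(534*0) = 420*0 = 0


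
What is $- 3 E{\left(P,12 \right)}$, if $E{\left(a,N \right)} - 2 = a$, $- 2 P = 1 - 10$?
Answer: $- \frac{39}{2} \approx -19.5$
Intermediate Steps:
$P = \frac{9}{2}$ ($P = - \frac{1 - 10}{2} = \left(- \frac{1}{2}\right) \left(-9\right) = \frac{9}{2} \approx 4.5$)
$E{\left(a,N \right)} = 2 + a$
$- 3 E{\left(P,12 \right)} = - 3 \left(2 + \frac{9}{2}\right) = \left(-3\right) \frac{13}{2} = - \frac{39}{2}$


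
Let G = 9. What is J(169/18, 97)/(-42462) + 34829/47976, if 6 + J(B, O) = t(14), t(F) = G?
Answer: 82153615/113175384 ≈ 0.72590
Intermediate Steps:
t(F) = 9
J(B, O) = 3 (J(B, O) = -6 + 9 = 3)
J(169/18, 97)/(-42462) + 34829/47976 = 3/(-42462) + 34829/47976 = 3*(-1/42462) + 34829*(1/47976) = -1/14154 + 34829/47976 = 82153615/113175384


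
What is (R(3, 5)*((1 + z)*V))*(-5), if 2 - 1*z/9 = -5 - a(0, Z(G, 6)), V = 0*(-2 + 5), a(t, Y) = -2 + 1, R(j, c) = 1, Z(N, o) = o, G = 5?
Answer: 0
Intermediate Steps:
a(t, Y) = -1
V = 0 (V = 0*3 = 0)
z = 54 (z = 18 - 9*(-5 - 1*(-1)) = 18 - 9*(-5 + 1) = 18 - 9*(-4) = 18 + 36 = 54)
(R(3, 5)*((1 + z)*V))*(-5) = (1*((1 + 54)*0))*(-5) = (1*(55*0))*(-5) = (1*0)*(-5) = 0*(-5) = 0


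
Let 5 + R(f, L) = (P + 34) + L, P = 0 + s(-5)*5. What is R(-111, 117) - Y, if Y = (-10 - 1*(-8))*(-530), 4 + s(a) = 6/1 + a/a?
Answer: -899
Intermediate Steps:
s(a) = 3 (s(a) = -4 + (6/1 + a/a) = -4 + (6*1 + 1) = -4 + (6 + 1) = -4 + 7 = 3)
Y = 1060 (Y = (-10 + 8)*(-530) = -2*(-530) = 1060)
P = 15 (P = 0 + 3*5 = 0 + 15 = 15)
R(f, L) = 44 + L (R(f, L) = -5 + ((15 + 34) + L) = -5 + (49 + L) = 44 + L)
R(-111, 117) - Y = (44 + 117) - 1*1060 = 161 - 1060 = -899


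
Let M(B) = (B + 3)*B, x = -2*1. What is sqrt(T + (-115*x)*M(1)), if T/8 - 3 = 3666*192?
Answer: 4*sqrt(351995) ≈ 2373.2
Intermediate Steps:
x = -2
M(B) = B*(3 + B) (M(B) = (3 + B)*B = B*(3 + B))
T = 5631000 (T = 24 + 8*(3666*192) = 24 + 8*703872 = 24 + 5630976 = 5631000)
sqrt(T + (-115*x)*M(1)) = sqrt(5631000 + (-115*(-2))*(1*(3 + 1))) = sqrt(5631000 + 230*(1*4)) = sqrt(5631000 + 230*4) = sqrt(5631000 + 920) = sqrt(5631920) = 4*sqrt(351995)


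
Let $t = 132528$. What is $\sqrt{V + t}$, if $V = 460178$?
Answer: $\sqrt{592706} \approx 769.87$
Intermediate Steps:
$\sqrt{V + t} = \sqrt{460178 + 132528} = \sqrt{592706}$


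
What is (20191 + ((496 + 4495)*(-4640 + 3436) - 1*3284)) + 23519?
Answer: -5968738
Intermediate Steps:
(20191 + ((496 + 4495)*(-4640 + 3436) - 1*3284)) + 23519 = (20191 + (4991*(-1204) - 3284)) + 23519 = (20191 + (-6009164 - 3284)) + 23519 = (20191 - 6012448) + 23519 = -5992257 + 23519 = -5968738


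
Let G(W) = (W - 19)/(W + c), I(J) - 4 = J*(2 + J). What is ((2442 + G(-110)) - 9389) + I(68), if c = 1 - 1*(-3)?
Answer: -231269/106 ≈ -2181.8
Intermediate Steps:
c = 4 (c = 1 + 3 = 4)
I(J) = 4 + J*(2 + J)
G(W) = (-19 + W)/(4 + W) (G(W) = (W - 19)/(W + 4) = (-19 + W)/(4 + W))
((2442 + G(-110)) - 9389) + I(68) = ((2442 + (-19 - 110)/(4 - 110)) - 9389) + (4 + 68² + 2*68) = ((2442 - 129/(-106)) - 9389) + (4 + 4624 + 136) = ((2442 - 1/106*(-129)) - 9389) + 4764 = ((2442 + 129/106) - 9389) + 4764 = (258981/106 - 9389) + 4764 = -736253/106 + 4764 = -231269/106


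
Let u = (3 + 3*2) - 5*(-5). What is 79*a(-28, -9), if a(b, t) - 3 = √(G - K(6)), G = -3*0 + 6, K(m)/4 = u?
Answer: 237 + 79*I*√130 ≈ 237.0 + 900.74*I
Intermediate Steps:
u = 34 (u = (3 + 6) + 25 = 9 + 25 = 34)
K(m) = 136 (K(m) = 4*34 = 136)
G = 6 (G = 0 + 6 = 6)
a(b, t) = 3 + I*√130 (a(b, t) = 3 + √(6 - 1*136) = 3 + √(6 - 136) = 3 + √(-130) = 3 + I*√130)
79*a(-28, -9) = 79*(3 + I*√130) = 237 + 79*I*√130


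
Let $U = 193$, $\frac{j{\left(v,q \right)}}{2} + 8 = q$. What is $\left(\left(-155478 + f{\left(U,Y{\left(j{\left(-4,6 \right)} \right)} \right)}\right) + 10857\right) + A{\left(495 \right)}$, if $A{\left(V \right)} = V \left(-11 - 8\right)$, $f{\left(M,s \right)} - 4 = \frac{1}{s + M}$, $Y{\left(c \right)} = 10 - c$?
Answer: $- \frac{31882553}{207} \approx -1.5402 \cdot 10^{5}$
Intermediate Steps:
$j{\left(v,q \right)} = -16 + 2 q$
$f{\left(M,s \right)} = 4 + \frac{1}{M + s}$ ($f{\left(M,s \right)} = 4 + \frac{1}{s + M} = 4 + \frac{1}{M + s}$)
$A{\left(V \right)} = - 19 V$ ($A{\left(V \right)} = V \left(-19\right) = - 19 V$)
$\left(\left(-155478 + f{\left(U,Y{\left(j{\left(-4,6 \right)} \right)} \right)}\right) + 10857\right) + A{\left(495 \right)} = \left(\left(-155478 + \frac{1 + 4 \cdot 193 + 4 \left(10 - \left(-16 + 2 \cdot 6\right)\right)}{193 + \left(10 - \left(-16 + 2 \cdot 6\right)\right)}\right) + 10857\right) - 9405 = \left(\left(-155478 + \frac{1 + 772 + 4 \left(10 - \left(-16 + 12\right)\right)}{193 + \left(10 - \left(-16 + 12\right)\right)}\right) + 10857\right) - 9405 = \left(\left(-155478 + \frac{1 + 772 + 4 \left(10 - -4\right)}{193 + \left(10 - -4\right)}\right) + 10857\right) - 9405 = \left(\left(-155478 + \frac{1 + 772 + 4 \left(10 + 4\right)}{193 + \left(10 + 4\right)}\right) + 10857\right) - 9405 = \left(\left(-155478 + \frac{1 + 772 + 4 \cdot 14}{193 + 14}\right) + 10857\right) - 9405 = \left(\left(-155478 + \frac{1 + 772 + 56}{207}\right) + 10857\right) - 9405 = \left(\left(-155478 + \frac{1}{207} \cdot 829\right) + 10857\right) - 9405 = \left(\left(-155478 + \frac{829}{207}\right) + 10857\right) - 9405 = \left(- \frac{32183117}{207} + 10857\right) - 9405 = - \frac{29935718}{207} - 9405 = - \frac{31882553}{207}$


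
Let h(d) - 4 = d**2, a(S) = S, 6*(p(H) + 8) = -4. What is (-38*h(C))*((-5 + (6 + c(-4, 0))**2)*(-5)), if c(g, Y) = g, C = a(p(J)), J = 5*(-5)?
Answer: -135280/9 ≈ -15031.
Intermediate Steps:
J = -25
p(H) = -26/3 (p(H) = -8 + (1/6)*(-4) = -8 - 2/3 = -26/3)
C = -26/3 ≈ -8.6667
h(d) = 4 + d**2
(-38*h(C))*((-5 + (6 + c(-4, 0))**2)*(-5)) = (-38*(4 + (-26/3)**2))*((-5 + (6 - 4)**2)*(-5)) = (-38*(4 + 676/9))*((-5 + 2**2)*(-5)) = (-38*712/9)*((-5 + 4)*(-5)) = -(-27056)*(-5)/9 = -27056/9*5 = -135280/9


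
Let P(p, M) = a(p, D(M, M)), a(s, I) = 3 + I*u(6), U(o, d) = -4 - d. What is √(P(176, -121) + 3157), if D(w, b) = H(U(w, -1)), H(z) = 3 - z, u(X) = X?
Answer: 2*√799 ≈ 56.533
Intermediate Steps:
D(w, b) = 6 (D(w, b) = 3 - (-4 - 1*(-1)) = 3 - (-4 + 1) = 3 - 1*(-3) = 3 + 3 = 6)
a(s, I) = 3 + 6*I (a(s, I) = 3 + I*6 = 3 + 6*I)
P(p, M) = 39 (P(p, M) = 3 + 6*6 = 3 + 36 = 39)
√(P(176, -121) + 3157) = √(39 + 3157) = √3196 = 2*√799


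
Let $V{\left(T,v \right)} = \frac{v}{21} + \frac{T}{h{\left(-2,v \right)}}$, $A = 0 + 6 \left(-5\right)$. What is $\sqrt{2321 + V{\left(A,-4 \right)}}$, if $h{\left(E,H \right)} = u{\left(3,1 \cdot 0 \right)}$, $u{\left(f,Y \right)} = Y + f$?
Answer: $\frac{\sqrt{1019067}}{21} \approx 48.071$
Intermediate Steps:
$A = -30$ ($A = 0 - 30 = -30$)
$h{\left(E,H \right)} = 3$ ($h{\left(E,H \right)} = 1 \cdot 0 + 3 = 0 + 3 = 3$)
$V{\left(T,v \right)} = \frac{T}{3} + \frac{v}{21}$ ($V{\left(T,v \right)} = \frac{v}{21} + \frac{T}{3} = \frac{T}{3} + \frac{v}{21}$)
$\sqrt{2321 + V{\left(A,-4 \right)}} = \sqrt{2321 + \left(\frac{1}{3} \left(-30\right) + \frac{1}{21} \left(-4\right)\right)} = \sqrt{2321 - \frac{214}{21}} = \sqrt{\frac{48527}{21}} = \frac{\sqrt{1019067}}{21}$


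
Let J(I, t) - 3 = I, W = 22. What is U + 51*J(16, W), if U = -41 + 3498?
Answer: 4426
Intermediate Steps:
J(I, t) = 3 + I
U = 3457
U + 51*J(16, W) = 3457 + 51*(3 + 16) = 3457 + 51*19 = 3457 + 969 = 4426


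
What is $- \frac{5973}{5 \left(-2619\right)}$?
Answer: $\frac{1991}{4365} \approx 0.45613$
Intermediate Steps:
$- \frac{5973}{5 \left(-2619\right)} = - \frac{5973}{-13095} = \left(-5973\right) \left(- \frac{1}{13095}\right) = \frac{1991}{4365}$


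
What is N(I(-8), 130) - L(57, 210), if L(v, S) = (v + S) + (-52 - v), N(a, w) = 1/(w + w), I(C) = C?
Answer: -41079/260 ≈ -158.00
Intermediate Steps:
N(a, w) = 1/(2*w)
L(v, S) = -52 + S (L(v, S) = (S + v) + (-52 - v) = -52 + S)
N(I(-8), 130) - L(57, 210) = (½)/130 - (-52 + 210) = (½)*(1/130) - 1*158 = 1/260 - 158 = -41079/260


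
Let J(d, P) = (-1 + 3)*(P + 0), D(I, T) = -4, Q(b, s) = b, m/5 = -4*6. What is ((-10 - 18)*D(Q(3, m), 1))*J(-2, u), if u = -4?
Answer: -896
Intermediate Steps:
m = -120 (m = 5*(-4*6) = 5*(-24) = -120)
J(d, P) = 2*P
((-10 - 18)*D(Q(3, m), 1))*J(-2, u) = ((-10 - 18)*(-4))*(2*(-4)) = -28*(-4)*(-8) = 112*(-8) = -896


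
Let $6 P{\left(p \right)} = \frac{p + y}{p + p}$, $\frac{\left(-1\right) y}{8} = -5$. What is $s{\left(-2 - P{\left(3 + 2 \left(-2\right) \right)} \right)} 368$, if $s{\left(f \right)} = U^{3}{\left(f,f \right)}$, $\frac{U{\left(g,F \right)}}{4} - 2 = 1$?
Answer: $635904$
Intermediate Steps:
$y = 40$ ($y = \left(-8\right) \left(-5\right) = 40$)
$U{\left(g,F \right)} = 12$ ($U{\left(g,F \right)} = 8 + 4 \cdot 1 = 8 + 4 = 12$)
$P{\left(p \right)} = \frac{40 + p}{12 p}$ ($P{\left(p \right)} = \frac{\left(p + 40\right) \frac{1}{p + p}}{6} = \frac{\left(40 + p\right) \frac{1}{2 p}}{6} = \frac{\frac{1}{2} \frac{1}{p} \left(40 + p\right)}{6} = \frac{40 + p}{12 p}$)
$s{\left(f \right)} = 1728$ ($s{\left(f \right)} = 12^{3} = 1728$)
$s{\left(-2 - P{\left(3 + 2 \left(-2\right) \right)} \right)} 368 = 1728 \cdot 368 = 635904$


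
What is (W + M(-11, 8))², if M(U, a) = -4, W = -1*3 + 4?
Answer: 9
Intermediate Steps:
W = 1 (W = -3 + 4 = 1)
(W + M(-11, 8))² = (1 - 4)² = (-3)² = 9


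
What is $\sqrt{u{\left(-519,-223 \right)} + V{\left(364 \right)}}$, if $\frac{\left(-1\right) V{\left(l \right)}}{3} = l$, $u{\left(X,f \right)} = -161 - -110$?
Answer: $3 i \sqrt{127} \approx 33.808 i$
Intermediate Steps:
$u{\left(X,f \right)} = -51$ ($u{\left(X,f \right)} = -161 + 110 = -51$)
$V{\left(l \right)} = - 3 l$
$\sqrt{u{\left(-519,-223 \right)} + V{\left(364 \right)}} = \sqrt{-51 - 1092} = \sqrt{-1143} = 3 i \sqrt{127}$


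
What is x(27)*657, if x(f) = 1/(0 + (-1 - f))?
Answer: -657/28 ≈ -23.464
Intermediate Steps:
x(f) = 1/(-1 - f)
x(27)*657 = -1/(1 + 27)*657 = -1/28*657 = -657/28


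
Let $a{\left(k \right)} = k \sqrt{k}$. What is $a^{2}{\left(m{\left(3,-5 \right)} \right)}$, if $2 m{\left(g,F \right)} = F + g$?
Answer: $-1$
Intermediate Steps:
$m{\left(g,F \right)} = \frac{F}{2} + \frac{g}{2}$ ($m{\left(g,F \right)} = \frac{F + g}{2} = \frac{F}{2} + \frac{g}{2}$)
$a{\left(k \right)} = k^{\frac{3}{2}}$
$a^{2}{\left(m{\left(3,-5 \right)} \right)} = \left(\left(\frac{1}{2} \left(-5\right) + \frac{1}{2} \cdot 3\right)^{\frac{3}{2}}\right)^{2} = \left(\left(- \frac{5}{2} + \frac{3}{2}\right)^{\frac{3}{2}}\right)^{2} = \left(\left(-1\right)^{\frac{3}{2}}\right)^{2} = \left(- i\right)^{2} = -1$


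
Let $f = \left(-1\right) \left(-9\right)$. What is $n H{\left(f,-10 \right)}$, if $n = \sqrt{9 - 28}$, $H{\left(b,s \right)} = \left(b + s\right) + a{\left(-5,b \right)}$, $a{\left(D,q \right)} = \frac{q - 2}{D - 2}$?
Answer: $- 2 i \sqrt{19} \approx - 8.7178 i$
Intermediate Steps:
$f = 9$
$a{\left(D,q \right)} = \frac{-2 + q}{-2 + D}$
$H{\left(b,s \right)} = \frac{2}{7} + s + \frac{6 b}{7}$ ($H{\left(b,s \right)} = \left(b + s\right) + \frac{-2 + b}{-2 - 5} = \left(b + s\right) + \frac{-2 + b}{-7} = \left(b + s\right) - \frac{-2 + b}{7} = \left(b + s\right) - \left(- \frac{2}{7} + \frac{b}{7}\right) = \frac{2}{7} + s + \frac{6 b}{7}$)
$n = i \sqrt{19}$ ($n = \sqrt{-19} = i \sqrt{19} \approx 4.3589 i$)
$n H{\left(f,-10 \right)} = i \sqrt{19} \left(\frac{2}{7} - 10 + \frac{6}{7} \cdot 9\right) = i \sqrt{19} \left(\frac{2}{7} - 10 + \frac{54}{7}\right) = i \sqrt{19} \left(-2\right) = - 2 i \sqrt{19}$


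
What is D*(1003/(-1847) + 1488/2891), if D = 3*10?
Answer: -4540110/5339677 ≈ -0.85026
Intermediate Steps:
D = 30
D*(1003/(-1847) + 1488/2891) = 30*(1003/(-1847) + 1488/2891) = 30*(1003*(-1/1847) + 1488*(1/2891)) = 30*(-1003/1847 + 1488/2891) = 30*(-151337/5339677) = -4540110/5339677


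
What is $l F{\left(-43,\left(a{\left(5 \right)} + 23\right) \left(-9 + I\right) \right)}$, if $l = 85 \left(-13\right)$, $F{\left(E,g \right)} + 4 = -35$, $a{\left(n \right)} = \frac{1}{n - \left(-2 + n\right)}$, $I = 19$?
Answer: $43095$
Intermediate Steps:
$a{\left(n \right)} = \frac{1}{2}$
$F{\left(E,g \right)} = -39$ ($F{\left(E,g \right)} = -4 - 35 = -39$)
$l = -1105$
$l F{\left(-43,\left(a{\left(5 \right)} + 23\right) \left(-9 + I\right) \right)} = \left(-1105\right) \left(-39\right) = 43095$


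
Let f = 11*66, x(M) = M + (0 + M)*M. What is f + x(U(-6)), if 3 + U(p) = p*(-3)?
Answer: 966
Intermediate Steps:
U(p) = -3 - 3*p (U(p) = -3 + p*(-3) = -3 - 3*p)
x(M) = M + M**2 (x(M) = M + M*M = M + M**2)
f = 726
f + x(U(-6)) = 726 + (-3 - 3*(-6))*(1 + (-3 - 3*(-6))) = 726 + (-3 + 18)*(1 + (-3 + 18)) = 726 + 15*(1 + 15) = 726 + 15*16 = 726 + 240 = 966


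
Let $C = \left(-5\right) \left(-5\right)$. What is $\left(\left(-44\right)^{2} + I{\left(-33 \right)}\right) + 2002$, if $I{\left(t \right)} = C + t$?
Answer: $3930$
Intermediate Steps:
$C = 25$
$I{\left(t \right)} = 25 + t$
$\left(\left(-44\right)^{2} + I{\left(-33 \right)}\right) + 2002 = \left(\left(-44\right)^{2} + \left(25 - 33\right)\right) + 2002 = \left(1936 - 8\right) + 2002 = 1928 + 2002 = 3930$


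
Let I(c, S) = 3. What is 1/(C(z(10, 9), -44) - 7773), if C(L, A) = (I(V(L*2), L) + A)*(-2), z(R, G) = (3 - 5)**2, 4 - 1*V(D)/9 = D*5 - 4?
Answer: -1/7691 ≈ -0.00013002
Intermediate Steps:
V(D) = 72 - 45*D (V(D) = 36 - 9*(D*5 - 4) = 36 - 9*(5*D - 4) = 36 - 9*(-4 + 5*D) = 36 + (36 - 45*D) = 72 - 45*D)
z(R, G) = 4 (z(R, G) = (-2)**2 = 4)
C(L, A) = -6 - 2*A (C(L, A) = (3 + A)*(-2) = -6 - 2*A)
1/(C(z(10, 9), -44) - 7773) = 1/((-6 - 2*(-44)) - 7773) = 1/((-6 + 88) - 7773) = 1/(82 - 7773) = 1/(-7691) = -1/7691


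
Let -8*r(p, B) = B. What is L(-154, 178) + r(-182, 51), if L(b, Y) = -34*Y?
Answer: -48467/8 ≈ -6058.4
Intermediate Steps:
r(p, B) = -B/8
L(-154, 178) + r(-182, 51) = -34*178 - 1/8*51 = -6052 - 51/8 = -48467/8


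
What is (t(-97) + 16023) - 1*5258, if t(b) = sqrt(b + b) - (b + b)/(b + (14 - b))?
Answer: 75452/7 + I*sqrt(194) ≈ 10779.0 + 13.928*I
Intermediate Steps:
t(b) = -b/7 + sqrt(2)*sqrt(b) (t(b) = sqrt(2*b) - 2*b/14 = sqrt(2)*sqrt(b) - 2*b/14 = sqrt(2)*sqrt(b) - b/7 = -b/7 + sqrt(2)*sqrt(b))
(t(-97) + 16023) - 1*5258 = ((-1/7*(-97) + sqrt(2)*sqrt(-97)) + 16023) - 1*5258 = ((97/7 + sqrt(2)*(I*sqrt(97))) + 16023) - 5258 = ((97/7 + I*sqrt(194)) + 16023) - 5258 = (112258/7 + I*sqrt(194)) - 5258 = 75452/7 + I*sqrt(194)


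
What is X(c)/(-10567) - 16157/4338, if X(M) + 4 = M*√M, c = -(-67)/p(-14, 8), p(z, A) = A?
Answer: -170713667/45839646 - 67*√134/338144 ≈ -3.7264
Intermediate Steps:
c = 67/8 (c = -(-67)/8 = -1*(-67/8) = 67/8 ≈ 8.3750)
X(M) = -4 + M^(3/2) (X(M) = -4 + M*√M = -4 + M^(3/2))
X(c)/(-10567) - 16157/4338 = (-4 + (67/8)^(3/2))/(-10567) - 16157/4338 = (-4 + 67*√134/32)*(-1/10567) - 16157*1/4338 = (4/10567 - 67*√134/338144) - 16157/4338 = -170713667/45839646 - 67*√134/338144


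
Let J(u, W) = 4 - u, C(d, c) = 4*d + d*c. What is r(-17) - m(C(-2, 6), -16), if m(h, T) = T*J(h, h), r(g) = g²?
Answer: 673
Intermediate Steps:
C(d, c) = 4*d + c*d
m(h, T) = T*(4 - h)
r(-17) - m(C(-2, 6), -16) = (-17)² - (-16)*(4 - (-2)*(4 + 6)) = 289 - (-16)*(4 - (-2)*10) = 289 - (-16)*(4 - 1*(-20)) = 289 - (-16)*(4 + 20) = 289 - (-16)*24 = 289 - 1*(-384) = 289 + 384 = 673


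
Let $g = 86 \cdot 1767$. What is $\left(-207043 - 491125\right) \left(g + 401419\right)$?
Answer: $-386352906008$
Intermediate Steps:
$g = 151962$
$\left(-207043 - 491125\right) \left(g + 401419\right) = \left(-207043 - 491125\right) \left(151962 + 401419\right) = \left(-698168\right) 553381 = -386352906008$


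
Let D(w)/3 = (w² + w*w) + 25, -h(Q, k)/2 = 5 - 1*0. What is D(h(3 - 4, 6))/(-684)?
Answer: -75/76 ≈ -0.98684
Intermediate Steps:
h(Q, k) = -10 (h(Q, k) = -2*(5 - 1*0) = -2*(5 + 0) = -2*5 = -10)
D(w) = 75 + 6*w² (D(w) = 3*((w² + w*w) + 25) = 3*((w² + w²) + 25) = 3*(2*w² + 25) = 3*(25 + 2*w²) = 75 + 6*w²)
D(h(3 - 4, 6))/(-684) = (75 + 6*(-10)²)/(-684) = (75 + 6*100)*(-1/684) = (75 + 600)*(-1/684) = 675*(-1/684) = -75/76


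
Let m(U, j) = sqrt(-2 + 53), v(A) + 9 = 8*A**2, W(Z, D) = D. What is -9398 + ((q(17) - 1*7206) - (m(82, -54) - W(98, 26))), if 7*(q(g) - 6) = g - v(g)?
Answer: -118290/7 - sqrt(51) ≈ -16906.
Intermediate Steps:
v(A) = -9 + 8*A**2
m(U, j) = sqrt(51)
q(g) = 51/7 - 8*g**2/7 + g/7 (q(g) = 6 + (g - (-9 + 8*g**2))/7 = 6 + (g + (9 - 8*g**2))/7 = 6 + (9 + g - 8*g**2)/7 = 6 + (9/7 - 8*g**2/7 + g/7) = 51/7 - 8*g**2/7 + g/7)
-9398 + ((q(17) - 1*7206) - (m(82, -54) - W(98, 26))) = -9398 + (((51/7 - 8/7*17**2 + (1/7)*17) - 1*7206) - (sqrt(51) - 1*26)) = -9398 + (((51/7 - 8/7*289 + 17/7) - 7206) - (sqrt(51) - 26)) = -9398 + (((51/7 - 2312/7 + 17/7) - 7206) - (-26 + sqrt(51))) = -9398 + ((-2244/7 - 7206) + (26 - sqrt(51))) = -9398 + (-52686/7 + (26 - sqrt(51))) = -9398 + (-52504/7 - sqrt(51)) = -118290/7 - sqrt(51)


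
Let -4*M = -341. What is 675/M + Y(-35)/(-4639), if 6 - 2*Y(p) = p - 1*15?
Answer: 12515752/1581899 ≈ 7.9118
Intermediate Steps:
M = 341/4 (M = -¼*(-341) = 341/4 ≈ 85.250)
Y(p) = 21/2 - p/2 (Y(p) = 3 - (p - 1*15)/2 = 3 - (p - 15)/2 = 3 - (-15 + p)/2 = 3 + (15/2 - p/2) = 21/2 - p/2)
675/M + Y(-35)/(-4639) = 675/(341/4) + (21/2 - ½*(-35))/(-4639) = 675*(4/341) + (21/2 + 35/2)*(-1/4639) = 2700/341 + 28*(-1/4639) = 2700/341 - 28/4639 = 12515752/1581899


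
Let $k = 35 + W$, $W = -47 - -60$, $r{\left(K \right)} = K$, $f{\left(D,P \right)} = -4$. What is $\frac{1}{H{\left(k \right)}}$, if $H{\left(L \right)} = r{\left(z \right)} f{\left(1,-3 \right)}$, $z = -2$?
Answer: $\frac{1}{8} \approx 0.125$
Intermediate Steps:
$W = 13$ ($W = -47 + 60 = 13$)
$k = 48$ ($k = 35 + 13 = 48$)
$H{\left(L \right)} = 8$ ($H{\left(L \right)} = \left(-2\right) \left(-4\right) = 8$)
$\frac{1}{H{\left(k \right)}} = \frac{1}{8}$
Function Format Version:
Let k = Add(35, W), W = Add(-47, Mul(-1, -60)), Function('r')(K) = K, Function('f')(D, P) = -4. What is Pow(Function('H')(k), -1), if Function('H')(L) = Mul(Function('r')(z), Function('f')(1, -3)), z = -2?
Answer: Rational(1, 8) ≈ 0.12500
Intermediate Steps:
W = 13 (W = Add(-47, 60) = 13)
k = 48 (k = Add(35, 13) = 48)
Function('H')(L) = 8 (Function('H')(L) = Mul(-2, -4) = 8)
Pow(Function('H')(k), -1) = Pow(8, -1) = Rational(1, 8)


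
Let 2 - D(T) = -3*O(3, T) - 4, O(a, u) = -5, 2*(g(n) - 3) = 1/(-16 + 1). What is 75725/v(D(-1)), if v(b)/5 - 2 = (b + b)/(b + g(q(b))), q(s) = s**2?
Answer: 2741245/902 ≈ 3039.1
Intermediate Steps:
g(n) = 89/30 (g(n) = 3 + 1/(2*(-16 + 1)) = 3 + (1/2)/(-15) = 3 + (1/2)*(-1/15) = 3 - 1/30 = 89/30)
D(T) = -9 (D(T) = 2 - (-3*(-5) - 4) = 2 - (15 - 4) = 2 - 1*11 = 2 - 11 = -9)
v(b) = 10 + 10*b/(89/30 + b) (v(b) = 10 + 5*((b + b)/(b + 89/30)) = 10 + 5*((2*b)/(89/30 + b)) = 10 + 5*(2*b/(89/30 + b)) = 10 + 10*b/(89/30 + b))
75725/v(D(-1)) = 75725/((10*(89 + 60*(-9))/(89 + 30*(-9)))) = 75725/((10*(89 - 540)/(89 - 270))) = 75725/((10*(-451)/(-181))) = 75725/((10*(-1/181)*(-451))) = 75725/(4510/181) = 75725*(181/4510) = 2741245/902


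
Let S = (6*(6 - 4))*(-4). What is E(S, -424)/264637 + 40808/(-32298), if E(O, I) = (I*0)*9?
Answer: -20404/16149 ≈ -1.2635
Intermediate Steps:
S = -48 (S = (6*2)*(-4) = 12*(-4) = -48)
E(O, I) = 0 (E(O, I) = 0*9 = 0)
E(S, -424)/264637 + 40808/(-32298) = 0/264637 + 40808/(-32298) = 0*(1/264637) + 40808*(-1/32298) = 0 - 20404/16149 = -20404/16149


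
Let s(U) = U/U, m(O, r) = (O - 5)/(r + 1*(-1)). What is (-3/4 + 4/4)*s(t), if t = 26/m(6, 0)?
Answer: 1/4 ≈ 0.25000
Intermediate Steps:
m(O, r) = (-5 + O)/(-1 + r) (m(O, r) = (-5 + O)/(r - 1) = (-5 + O)/(-1 + r))
t = -26 (t = 26/(((-5 + 6)/(-1 + 0))) = 26/((1/(-1))) = 26/((-1*1)) = 26/(-1) = 26*(-1) = -26)
s(U) = 1
(-3/4 + 4/4)*s(t) = (-3/4 + 4/4)*1 = (-3*1/4 + 4*(1/4))*1 = (-3/4 + 1)*1 = (1/4)*1 = 1/4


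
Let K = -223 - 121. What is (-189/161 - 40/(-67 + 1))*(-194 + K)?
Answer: 231878/759 ≈ 305.50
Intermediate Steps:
K = -344
(-189/161 - 40/(-67 + 1))*(-194 + K) = (-189/161 - 40/(-67 + 1))*(-194 - 344) = (-189*1/161 - 40/(-66))*(-538) = (-27/23 - 40*(-1/66))*(-538) = (-27/23 + 20/33)*(-538) = -431/759*(-538) = 231878/759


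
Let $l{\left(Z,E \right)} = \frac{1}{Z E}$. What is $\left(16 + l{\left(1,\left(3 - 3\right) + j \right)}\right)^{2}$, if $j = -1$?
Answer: $225$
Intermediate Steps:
$l{\left(Z,E \right)} = \frac{1}{E Z}$
$\left(16 + l{\left(1,\left(3 - 3\right) + j \right)}\right)^{2} = \left(16 + \frac{1}{\left(\left(3 - 3\right) - 1\right) 1}\right)^{2} = \left(16 + \frac{1}{0 - 1} \cdot 1\right)^{2} = \left(16 + \frac{1}{-1} \cdot 1\right)^{2} = \left(16 - 1\right)^{2} = 15^{2} = 225$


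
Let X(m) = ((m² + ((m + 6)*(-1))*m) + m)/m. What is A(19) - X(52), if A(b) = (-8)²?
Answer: 69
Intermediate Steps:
A(b) = 64
X(m) = (m + m² + m*(-6 - m))/m (X(m) = ((m² + ((6 + m)*(-1))*m) + m)/m = ((m² + (-6 - m)*m) + m)/m = ((m² + m*(-6 - m)) + m)/m = (m + m² + m*(-6 - m))/m)
A(19) - X(52) = 64 - 1*(-5) = 64 + 5 = 69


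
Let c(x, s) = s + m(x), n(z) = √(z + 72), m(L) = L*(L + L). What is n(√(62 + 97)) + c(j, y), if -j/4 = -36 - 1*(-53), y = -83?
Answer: 9165 + √(72 + √159) ≈ 9174.2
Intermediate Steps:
m(L) = 2*L² (m(L) = L*(2*L) = 2*L²)
j = -68 (j = -4*(-36 - 1*(-53)) = -4*(-36 + 53) = -4*17 = -68)
n(z) = √(72 + z)
c(x, s) = s + 2*x²
n(√(62 + 97)) + c(j, y) = √(72 + √(62 + 97)) + (-83 + 2*(-68)²) = √(72 + √159) + (-83 + 2*4624) = √(72 + √159) + (-83 + 9248) = √(72 + √159) + 9165 = 9165 + √(72 + √159)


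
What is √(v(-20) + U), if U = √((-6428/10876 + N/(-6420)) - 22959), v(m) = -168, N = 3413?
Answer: √(-12797871985936800 + 8727990*I*√1749051847652139465)/8727990 ≈ 5.3963 + 14.04*I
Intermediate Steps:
U = I*√1749051847652139465/8727990 (U = √((-6428/10876 + 3413/(-6420)) - 22959) = √((-6428*1/10876 + 3413*(-1/6420)) - 22959) = √((-1607/2719 - 3413/6420) - 22959) = √(-19596887/17455980 - 22959) = √(-400791441707/17455980) = I*√1749051847652139465/8727990 ≈ 151.53*I)
√(v(-20) + U) = √(-168 + I*√1749051847652139465/8727990)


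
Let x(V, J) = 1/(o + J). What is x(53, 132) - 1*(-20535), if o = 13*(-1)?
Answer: 2443666/119 ≈ 20535.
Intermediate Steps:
o = -13
x(V, J) = 1/(-13 + J)
x(53, 132) - 1*(-20535) = 1/(-13 + 132) - 1*(-20535) = 1/119 + 20535 = 2443666/119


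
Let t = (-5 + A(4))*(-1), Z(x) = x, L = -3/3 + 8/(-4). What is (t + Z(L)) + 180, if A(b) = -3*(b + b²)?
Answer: 242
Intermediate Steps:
L = -3 (L = -3*⅓ + 8*(-¼) = -1 - 2 = -3)
A(b) = -3*b - 3*b²
t = 65 (t = (-5 - 3*4*(1 + 4))*(-1) = (-5 - 3*4*5)*(-1) = (-5 - 60)*(-1) = -65*(-1) = 65)
(t + Z(L)) + 180 = (65 - 3) + 180 = 62 + 180 = 242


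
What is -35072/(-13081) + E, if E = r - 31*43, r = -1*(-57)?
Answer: -16656284/13081 ≈ -1273.3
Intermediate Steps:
r = 57
E = -1276 (E = 57 - 31*43 = 57 - 1333 = -1276)
-35072/(-13081) + E = -35072/(-13081) - 1276 = -35072*(-1/13081) - 1276 = 35072/13081 - 1276 = -16656284/13081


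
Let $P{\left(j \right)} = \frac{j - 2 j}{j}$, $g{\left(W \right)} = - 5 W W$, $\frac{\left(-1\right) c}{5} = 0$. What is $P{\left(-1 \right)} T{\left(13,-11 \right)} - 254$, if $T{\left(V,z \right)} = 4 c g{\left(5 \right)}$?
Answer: $-254$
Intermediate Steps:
$c = 0$ ($c = \left(-5\right) 0 = 0$)
$g{\left(W \right)} = - 5 W^{2}$
$P{\left(j \right)} = -1$ ($P{\left(j \right)} = \frac{\left(-1\right) j}{j} = -1$)
$T{\left(V,z \right)} = 0$ ($T{\left(V,z \right)} = 4 \cdot 0 \left(- 5 \cdot 5^{2}\right) = 0 \left(\left(-5\right) 25\right) = 0 \left(-125\right) = 0$)
$P{\left(-1 \right)} T{\left(13,-11 \right)} - 254 = \left(-1\right) 0 - 254 = 0 - 254 = -254$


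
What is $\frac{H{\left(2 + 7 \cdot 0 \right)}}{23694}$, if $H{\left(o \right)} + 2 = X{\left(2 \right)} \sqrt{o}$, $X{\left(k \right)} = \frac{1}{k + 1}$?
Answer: $- \frac{1}{11847} + \frac{\sqrt{2}}{71082} \approx -6.4514 \cdot 10^{-5}$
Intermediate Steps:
$X{\left(k \right)} = \frac{1}{1 + k}$
$H{\left(o \right)} = -2 + \frac{\sqrt{o}}{3}$ ($H{\left(o \right)} = -2 + \frac{\sqrt{o}}{1 + 2} = -2 + \frac{\sqrt{o}}{3}$)
$\frac{H{\left(2 + 7 \cdot 0 \right)}}{23694} = \frac{-2 + \frac{\sqrt{2 + 7 \cdot 0}}{3}}{23694} = \left(-2 + \frac{\sqrt{2 + 0}}{3}\right) \frac{1}{23694} = \left(-2 + \frac{\sqrt{2}}{3}\right) \frac{1}{23694} = - \frac{1}{11847} + \frac{\sqrt{2}}{71082}$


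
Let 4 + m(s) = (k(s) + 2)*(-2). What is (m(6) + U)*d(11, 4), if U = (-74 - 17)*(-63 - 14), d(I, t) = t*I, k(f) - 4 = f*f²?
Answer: 288596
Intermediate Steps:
k(f) = 4 + f³ (k(f) = 4 + f*f² = 4 + f³)
d(I, t) = I*t
m(s) = -16 - 2*s³ (m(s) = -4 + ((4 + s³) + 2)*(-2) = -4 + (6 + s³)*(-2) = -4 + (-12 - 2*s³) = -16 - 2*s³)
U = 7007 (U = -91*(-77) = 7007)
(m(6) + U)*d(11, 4) = ((-16 - 2*6³) + 7007)*(11*4) = ((-16 - 2*216) + 7007)*44 = ((-16 - 432) + 7007)*44 = (-448 + 7007)*44 = 6559*44 = 288596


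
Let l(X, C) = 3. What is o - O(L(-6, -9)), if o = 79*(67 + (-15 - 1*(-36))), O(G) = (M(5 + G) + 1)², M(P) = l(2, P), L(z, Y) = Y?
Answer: 6936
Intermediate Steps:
M(P) = 3
O(G) = 16 (O(G) = (3 + 1)² = 4² = 16)
o = 6952 (o = 79*(67 + (-15 + 36)) = 79*(67 + 21) = 79*88 = 6952)
o - O(L(-6, -9)) = 6952 - 1*16 = 6952 - 16 = 6936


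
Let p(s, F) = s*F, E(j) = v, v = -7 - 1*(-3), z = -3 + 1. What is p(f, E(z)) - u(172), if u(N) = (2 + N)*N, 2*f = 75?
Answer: -30078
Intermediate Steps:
f = 75/2 (f = (½)*75 = 75/2 ≈ 37.500)
z = -2
v = -4 (v = -7 + 3 = -4)
E(j) = -4
p(s, F) = F*s
u(N) = N*(2 + N)
p(f, E(z)) - u(172) = -4*75/2 - 172*(2 + 172) = -150 - 172*174 = -150 - 1*29928 = -150 - 29928 = -30078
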